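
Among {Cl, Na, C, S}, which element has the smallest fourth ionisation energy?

IE_4 is the cost of taking one more electron from the +3 cation: Cl³⁺ still has 4 valence electrons; Na³⁺ is already 2 electrons into the core; C³⁺ still has 1 valence electron; S³⁺ still has 3 valence electrons.
Breaking into a closed-shell core is much more expensive than removing a leftover valence electron — Na has the largest IE_4 here.
Valence configurations: Cl³⁺ [Ne]3s²3p², C³⁺ [He]2s¹, S³⁺ [Ne]3s²3p¹.
Approximate IE_4 values (kJ/mol): Cl 5159, Na 9543, C 6223, S 4556.
Overall IE_4 order: S < Cl < C < Na.

S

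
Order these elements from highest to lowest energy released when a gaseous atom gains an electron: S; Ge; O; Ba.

Electron affinity generally becomes more exothermic across a period toward the halogens and less exothermic down a group.
Here both period and group differ, so the two effects have to be weighed against each other.
Ge > Ba: both effects reinforce here, so Ge is clearly the higher of the two.
O > Ge: relative to Ge, both the across-period and down-group shifts push O's electron affinity up.
S > O: this pair runs against the simple trend — see the exception note.
Note the exception: S has a higher electron affinity than O, contrary to the simple trend — the compact 2p subshell of O repels the added electron more than S's larger 3p does.
Tabulated electron affinity (kJ/mol): O 141, S 200, Ge 119, Ba 14.
So from highest to lowest: S > O > Ge > Ba.

S, O, Ge, Ba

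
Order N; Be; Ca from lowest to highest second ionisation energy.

Ca, Be, N

The second ionization energy removes an electron from the +1 ion. For each element: N⁺ still has 4 valence electrons; Be⁺ still has 1 valence electron; Ca⁺ still has 1 valence electron.
All are still removing valence electrons, so compare the +1 ions as you would atoms: IE_2 generally rises across a period (higher Z_eff) and falls down a group (larger shell), subject to the usual subshell exceptions.
Valence configurations: N⁺ [He]2s²2p², Be⁺ [He]2s¹, Ca⁺ [Ar]4s¹.
The numbers (kJ/mol): N 2856, Be 1757, Ca 1145.
So the second ionization energies run Ca < Be < N.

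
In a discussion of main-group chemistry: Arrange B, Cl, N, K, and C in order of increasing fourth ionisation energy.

Cl < K < C < N < B

After 3 electrons have been removed, what remains? B³⁺ is the bare [He] core; Cl³⁺ still has 4 valence electrons; N³⁺ still has 2 valence electrons; K³⁺ is already 2 electrons into the core; C³⁺ still has 1 valence electron.
Usually core removal costs more than valence removal, but here the competition is close: a tightly held n=2 valence electron can cost more to remove than an n=3 core electron, so the actual values have to decide it.
Valence configurations: Cl³⁺ [Ne]3s²3p², N³⁺ [He]2s², C³⁺ [He]2s¹.
Approximate IE_4 values (kJ/mol): B 25026, Cl 5159, N 7475, K 5877, C 6223.
So the fourth ionization energies run Cl < K < C < N < B.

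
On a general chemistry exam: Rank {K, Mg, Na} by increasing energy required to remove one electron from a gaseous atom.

K, Na, Mg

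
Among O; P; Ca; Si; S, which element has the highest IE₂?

After 1 electron has been removed, what remains? O⁺ still has 5 valence electrons; P⁺ still has 4 valence electrons; Ca⁺ still has 1 valence electron; Si⁺ still has 3 valence electrons; S⁺ still has 5 valence electrons.
All are still removing valence electrons, so compare the +1 ions as you would atoms: IE_2 generally rises across a period (higher Z_eff) and falls down a group (larger shell), subject to the usual subshell exceptions.
Valence configurations: O⁺ [He]2s²2p³, P⁺ [Ne]3s²3p², Ca⁺ [Ar]4s¹, Si⁺ [Ne]3s²3p¹, S⁺ [Ne]3s²3p³.
Approximate IE_2 values (kJ/mol): O 3388, P 1907, Ca 1145, Si 1577, S 2252.
So the second ionization energies run Ca < Si < P < S < O.

O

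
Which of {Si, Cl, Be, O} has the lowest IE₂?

Consider each +1 ion: Si⁺ still has 3 valence electrons; Cl⁺ still has 6 valence electrons; Be⁺ still has 1 valence electron; O⁺ still has 5 valence electrons.
All are still removing valence electrons, so compare the +1 ions as you would atoms: IE_2 generally rises across a period (higher Z_eff) and falls down a group (larger shell), subject to the usual subshell exceptions.
Valence configurations: Si⁺ [Ne]3s²3p¹, Cl⁺ [Ne]3s²3p⁴, Be⁺ [He]2s¹, O⁺ [He]2s²2p³.
Approximate IE_2 values (kJ/mol): Si 1577, Cl 2298, Be 1757, O 3388.
Overall IE_2 order: Si < Be < Cl < O.

Si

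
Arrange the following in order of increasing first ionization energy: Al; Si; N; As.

N is in period 2, group 15; Al is in period 3, group 13; Si is in period 3, group 14; As is in period 4, group 15.
IE₁ increases left→right with effective nuclear charge and decreases top→bottom as the valence shell moves farther out.
Here both period and group differ, so the two effects have to be weighed against each other.
Si > Al: Si lies to the right of Al in period 3, so the across-period effect alone puts Si higher.
As > Si: the two effects oppose for this pair; the across-period effect wins (947 vs 786 kJ/mol).
N > As: N sits above As in group 15, so the down-group effect alone puts N higher.
Approximate values (kJ/mol): N 1402, Al 578, Si 786, As 947.
So from lowest to highest: Al < Si < As < N.

Al < Si < As < N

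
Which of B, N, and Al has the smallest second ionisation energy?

After 1 electron has been removed, what remains? B⁺ still has 2 valence electrons; N⁺ still has 4 valence electrons; Al⁺ still has 2 valence electrons.
All are still removing valence electrons, so compare the +1 ions as you would atoms: IE_2 generally rises across a period (higher Z_eff) and falls down a group (larger shell), subject to the usual subshell exceptions.
Valence configurations: B⁺ [He]2s², N⁺ [He]2s²2p², Al⁺ [Ne]3s².
The numbers (kJ/mol): B 2427, N 2856, Al 1817.
Putting it together, IE_2: Al < B < N.

Al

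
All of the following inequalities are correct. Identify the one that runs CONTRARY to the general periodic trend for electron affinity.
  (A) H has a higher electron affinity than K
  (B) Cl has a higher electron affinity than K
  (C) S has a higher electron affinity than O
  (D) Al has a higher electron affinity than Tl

The general trend: electron affinity increases across a period and decreases down a group.
(A) H (period 1, group 1) vs K (period 4, group 1): the stated order agrees with the simple trend.
(B) Cl (period 3, group 17) vs K (period 4, group 1): the stated order agrees with the simple trend.
(C) S (period 3, group 16) vs O (period 2, group 16): the stated order contradicts the simple trend.
(D) Al (period 3, group 13) vs Tl (period 6, group 13): the stated order agrees with the simple trend.
The exception is (C): the compact 2p subshell of O repels the added electron more than S's larger 3p does.

(C)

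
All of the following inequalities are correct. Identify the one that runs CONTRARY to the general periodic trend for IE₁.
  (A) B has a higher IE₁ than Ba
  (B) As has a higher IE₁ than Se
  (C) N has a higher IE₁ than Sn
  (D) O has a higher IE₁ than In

(B)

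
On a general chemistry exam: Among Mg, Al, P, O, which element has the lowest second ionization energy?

Mg

The second ionization energy removes an electron from the +1 ion. For each element: Mg⁺ still has 1 valence electron; Al⁺ still has 2 valence electrons; P⁺ still has 4 valence electrons; O⁺ still has 5 valence electrons.
All are still removing valence electrons, so compare the +1 ions as you would atoms: IE_2 generally rises across a period (higher Z_eff) and falls down a group (larger shell), subject to the usual subshell exceptions.
Valence configurations: Mg⁺ [Ne]3s¹, Al⁺ [Ne]3s², P⁺ [Ne]3s²3p², O⁺ [He]2s²2p³.
Approximate IE_2 values (kJ/mol): Mg 1451, Al 1817, P 1907, O 3388.
Overall IE_2 order: Mg < Al < P < O.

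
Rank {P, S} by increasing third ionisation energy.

After 2 electrons have been removed, what remains? P²⁺ still has 3 valence electrons; S²⁺ still has 4 valence electrons.
All are still removing valence electrons, so compare the +2 ions as you would atoms: IE_3 generally rises across a period (higher Z_eff) and falls down a group (larger shell), subject to the usual subshell exceptions.
Valence configurations: P²⁺ [Ne]3s²3p¹, S²⁺ [Ne]3s²3p².
Tabulated IE_3 (kJ/mol): P 2914, S 3357.
Overall IE_3 order: P < S.

P, S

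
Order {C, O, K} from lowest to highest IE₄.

The fourth ionization energy removes an electron from the +3 ion. For each element: C³⁺ still has 1 valence electron; O³⁺ still has 3 valence electrons; K³⁺ is already 2 electrons into the core.
Usually core removal costs more than valence removal, but here the competition is close: a tightly held n=2 valence electron can cost more to remove than an n=3 core electron, so the actual values have to decide it.
Valence configurations: C³⁺ [He]2s¹, O³⁺ [He]2s²2p¹.
Approximate IE_4 values (kJ/mol): C 6223, O 7469, K 5877.
Hence IE_4: K < C < O.

K < C < O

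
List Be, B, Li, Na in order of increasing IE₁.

Na, Li, B, Be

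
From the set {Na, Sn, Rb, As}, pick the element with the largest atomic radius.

Rb

Across a period the added protons contract the valence shell; down a group each new principal shell makes the atom larger.
Here both period and group differ, so the two effects have to be weighed against each other.
Sn > As: relative to As, both the across-period and down-group shifts push Sn's atomic radius up.
Na > Sn: the two effects oppose for this pair; the across-period effect wins (155 vs 140 pm).
Rb > Na: they share group 1; the group trend gives Rb the larger value.
Approximate values (pm): Na 155, As 121, Rb 210, Sn 140.
The largest atomic radius among these belongs to Rb.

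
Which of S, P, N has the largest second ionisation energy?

N

The second ionization energy removes an electron from the +1 ion. For each element: S⁺ still has 5 valence electrons; P⁺ still has 4 valence electrons; N⁺ still has 4 valence electrons.
All are still removing valence electrons, so compare the +1 ions as you would atoms: IE_2 generally rises across a period (higher Z_eff) and falls down a group (larger shell), subject to the usual subshell exceptions.
Valence configurations: S⁺ [Ne]3s²3p³, P⁺ [Ne]3s²3p², N⁺ [He]2s²2p².
Approximate IE_2 values (kJ/mol): S 2252, P 1907, N 2856.
Putting it together, IE_2: P < S < N.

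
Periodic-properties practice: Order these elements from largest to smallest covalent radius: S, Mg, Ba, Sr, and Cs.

Cs > Ba > Sr > Mg > S

Atomic radius shrinks across a period as nuclear charge pulls the same shell inward, and grows down a group as new shells are added.
Here both period and group differ, so the two effects have to be weighed against each other.
Mg > S: both are in period 3; the period trend gives Mg the larger value.
Sr > Mg: Sr sits below Mg in group 2, so the down-group effect alone puts Sr larger.
Ba > Sr: Ba sits below Sr in group 2, so the down-group effect alone puts Ba larger.
Cs > Ba: Cs lies to the left of Ba in period 6, so the across-period effect alone puts Cs larger.
For reference (pm): Mg 139, S 103, Sr 185, Cs 232, Ba 196.
So from largest to smallest: Cs > Ba > Sr > Mg > S.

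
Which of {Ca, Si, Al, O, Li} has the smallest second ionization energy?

Ca

After 1 electron has been removed, what remains? Ca⁺ still has 1 valence electron; Si⁺ still has 3 valence electrons; Al⁺ still has 2 valence electrons; O⁺ still has 5 valence electrons; Li⁺ is the bare [He] core.
Pulling an electron out of a noble-gas core costs far more than removing a remaining valence electron, so Li sits at the high end of IE_2.
Valence configurations: Ca⁺ [Ar]4s¹, Si⁺ [Ne]3s²3p¹, Al⁺ [Ne]3s², O⁺ [He]2s²2p³.
Si⁺ loses a lone 3p electron whereas Al⁺ must break into a filled 3s² pair, so IE_2(Al) > IE_2(Si) even though Si has the higher nuclear charge.
Approximate IE_2 values (kJ/mol): Ca 1145, Si 1577, Al 1817, O 3388, Li 7298.
Hence IE_2: Ca < Si < Al < O < Li.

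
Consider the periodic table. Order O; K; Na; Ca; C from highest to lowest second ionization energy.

Na > O > K > C > Ca

The second ionization energy removes an electron from the +1 ion. For each element: O⁺ still has 5 valence electrons; K⁺ is the bare [Ar] core; Na⁺ is the bare [Ne] core; Ca⁺ still has 1 valence electron; C⁺ still has 3 valence electrons.
Usually core removal costs more than valence removal, but here the competition is close: a tightly held n=2 valence electron can cost more to remove than an n=3 core electron, so the actual values have to decide it.
Valence configurations: O⁺ [He]2s²2p³, Ca⁺ [Ar]4s¹, C⁺ [He]2s²2p¹.
Approximate IE_2 values (kJ/mol): O 3388, K 3052, Na 4562, Ca 1145, C 2353.
So the second ionization energies run Ca < C < K < O < Na.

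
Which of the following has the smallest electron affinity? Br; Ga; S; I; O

Ga

O is in period 2, group 16; S is in period 3, group 16; Ga is in period 4, group 13; Br is in period 4, group 17; I is in period 5, group 17.
Adding an electron releases more energy for atoms nearer the top right (short of the noble gases).
Here both period and group differ, so the two effects have to be weighed against each other.
O > Ga: both effects reinforce here, so O is clearly the higher of the two.
S > O: this pair runs against the simple trend — see the exception note.
I > S: period and group pull opposite ways; the across-period shift dominates (295 vs 200 kJ/mol).
Br > I: they share group 17; the group trend gives Br the larger value.
Note the exception: S has a higher electron affinity than O, contrary to the simple trend — the compact 2p subshell of O repels the added electron more than S's larger 3p does.
For reference (kJ/mol): O 141, S 200, Ga 29, Br 325, I 295.
The smallest electron affinity among these belongs to Ga.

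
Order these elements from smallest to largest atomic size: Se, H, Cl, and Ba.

H, Cl, Se, Ba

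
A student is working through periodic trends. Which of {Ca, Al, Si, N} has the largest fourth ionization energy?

IE_4 is the cost of taking one more electron from the +3 cation: Ca³⁺ is already 1 electron into the core; Al³⁺ is the bare [Ne] core; Si³⁺ still has 1 valence electron; N³⁺ still has 2 valence electrons.
Usually core removal costs more than valence removal, but here the competition is close: a tightly held n=2 valence electron can cost more to remove than an n=3 core electron, so the actual values have to decide it.
Valence configurations: Si³⁺ [Ne]3s¹, N³⁺ [He]2s².
The numbers (kJ/mol): Ca 6491, Al 11577, Si 4356, N 7475.
Putting it together, IE_4: Si < Ca < N < Al.

Al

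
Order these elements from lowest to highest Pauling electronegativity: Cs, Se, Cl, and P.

Cs < P < Se < Cl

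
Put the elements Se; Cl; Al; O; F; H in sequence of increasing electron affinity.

H is in period 1, group 1; O is in period 2, group 16; F is in period 2, group 17; Al is in period 3, group 13; Cl is in period 3, group 17; Se is in period 4, group 16.
Electron affinity generally becomes more exothermic across a period toward the halogens and less exothermic down a group.
Neither a single period nor a single group — weigh both effects.
H > Al: period and group pull opposite ways; the down-group shift dominates (73 vs 42 kJ/mol).
O > H: period and group pull opposite ways; the across-period shift dominates (141 vs 73 kJ/mol).
Se > O: this pair runs against the simple trend — see the exception note.
F > Se: relative to Se, both the across-period and down-group shifts push F's electron affinity up.
Cl > F: this pair runs against the simple trend — see the exception note.
Note the exception: Se has a higher electron affinity than O, contrary to the simple trend — O's compact 2p subshell gives strong electron–electron repulsion on the added electron.
Note the exception: Cl has a higher electron affinity than F, contrary to the simple trend — F's small 2p subshell makes the incoming electron feel strong e⁻–e⁻ repulsion, so Cl actually releases more energy on gaining an electron.
For reference (kJ/mol): H 73, O 141, F 328, Al 42, Cl 349, Se 195.
So from lowest to highest: Al < H < O < Se < F < Cl.

Al < H < O < Se < F < Cl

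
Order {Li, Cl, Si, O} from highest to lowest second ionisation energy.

Li > O > Cl > Si

The second ionization energy removes an electron from the +1 ion. For each element: Li⁺ is the bare [He] core; Cl⁺ still has 6 valence electrons; Si⁺ still has 3 valence electrons; O⁺ still has 5 valence electrons.
Breaking into a closed-shell core is much more expensive than removing a leftover valence electron — Li has the largest IE_2 here.
Valence configurations: Cl⁺ [Ne]3s²3p⁴, Si⁺ [Ne]3s²3p¹, O⁺ [He]2s²2p³.
The numbers (kJ/mol): Li 7298, Cl 2298, Si 1577, O 3388.
Hence IE_2: Si < Cl < O < Li.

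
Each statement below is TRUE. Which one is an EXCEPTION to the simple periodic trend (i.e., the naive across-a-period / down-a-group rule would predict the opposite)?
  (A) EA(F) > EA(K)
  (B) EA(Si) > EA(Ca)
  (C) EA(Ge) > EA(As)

(C)

The general trend: electron affinity increases across a period and decreases down a group.
(A) F (period 2, group 17) vs K (period 4, group 1): the stated order agrees with the simple trend.
(B) Si (period 3, group 14) vs Ca (period 4, group 2): the stated order agrees with the simple trend.
(C) Ge (period 4, group 14) vs As (period 4, group 15): the stated order contradicts the simple trend.
The exception is (C): adding an electron to As's half-filled 4p³ is unfavourable, so Ge (4p²) has the more exothermic EA.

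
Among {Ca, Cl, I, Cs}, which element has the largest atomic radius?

Cs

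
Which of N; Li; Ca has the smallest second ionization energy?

After 1 electron has been removed, what remains? N⁺ still has 4 valence electrons; Li⁺ is the bare [He] core; Ca⁺ still has 1 valence electron.
Core electrons are held far more tightly than valence electrons, so Li tops the IE_2 order.
Valence configurations: N⁺ [He]2s²2p², Ca⁺ [Ar]4s¹.
The numbers (kJ/mol): N 2856, Li 7298, Ca 1145.
Hence IE_2: Ca < N < Li.

Ca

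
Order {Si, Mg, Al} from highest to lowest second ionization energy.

Al, Si, Mg

After 1 electron has been removed, what remains? Si⁺ still has 3 valence electrons; Mg⁺ still has 1 valence electron; Al⁺ still has 2 valence electrons.
All are still removing valence electrons, so compare the +1 ions as you would atoms: IE_2 generally rises across a period (higher Z_eff) and falls down a group (larger shell), subject to the usual subshell exceptions.
Valence configurations: Si⁺ [Ne]3s²3p¹, Mg⁺ [Ne]3s¹, Al⁺ [Ne]3s².
Si⁺ loses a lone 3p electron whereas Al⁺ must break into a filled 3s² pair, so IE_2(Al) > IE_2(Si) even though Si has the higher nuclear charge.
Tabulated IE_2 (kJ/mol): Si 1577, Mg 1451, Al 1817.
Hence IE_2: Mg < Si < Al.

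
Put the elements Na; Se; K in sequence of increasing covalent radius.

Na is in period 3, group 1; K is in period 4, group 1; Se is in period 4, group 16.
Across a period the added protons contract the valence shell; down a group each new principal shell makes the atom larger.
These span different periods and groups, so the two trends combine.
Na > Se: the two effects oppose for this pair; the across-period effect wins (155 vs 116 pm).
K > Na: they share group 1; the group trend gives K the larger value.
For reference (pm): Na 155, K 196, Se 116.
So from smallest to largest: Se < Na < K.

Se < Na < K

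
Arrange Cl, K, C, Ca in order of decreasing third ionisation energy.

After 2 electrons have been removed, what remains? Cl²⁺ still has 5 valence electrons; K²⁺ is already 1 electron into the core; C²⁺ still has 2 valence electrons; Ca²⁺ is the bare [Ar] core.
Usually core removal costs more than valence removal, but here the competition is close: a tightly held n=2 valence electron can cost more to remove than an n=3 core electron, so the actual values have to decide it.
Valence configurations: Cl²⁺ [Ne]3s²3p³, C²⁺ [He]2s².
The numbers (kJ/mol): Cl 3822, K 4420, C 4620, Ca 4912.
Hence IE_3: Cl < K < C < Ca.

Ca > C > K > Cl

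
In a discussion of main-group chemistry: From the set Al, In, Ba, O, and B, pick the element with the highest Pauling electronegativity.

O

B is in period 2, group 13; O is in period 2, group 16; Al is in period 3, group 13; In is in period 5, group 13; Ba is in period 6, group 2.
EN rises left→right (higher Z_eff, smaller atoms) and falls top→bottom (larger, more shielded atoms).
Here both period and group differ, so the two effects have to be weighed against each other.
Al > Ba: relative to Ba, both the across-period and down-group shifts push Al's electronegativity up.
In > Al: this pair runs against the simple trend — see the exception note.
B > In: they share group 13; the group trend gives B the larger value.
O > B: both are in period 2; the period trend gives O the larger value.
Note the exception: In has a higher electronegativity than Al, contrary to the simple trend — poor shielding by filled d (and f) subshells raises the heavier element's effective nuclear charge more than the simple down-group trend predicts.
Tabulated electronegativity (Pauling): B 2.04, O 3.44, Al 1.61, In 1.78, Ba 0.89.
The highest Pauling electronegativity among these belongs to O.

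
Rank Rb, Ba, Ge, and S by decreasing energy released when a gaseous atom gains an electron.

S > Ge > Rb > Ba

S is in period 3, group 16; Ge is in period 4, group 14; Rb is in period 5, group 1; Ba is in period 6, group 2.
EA tends to increase across a period and decrease down a group, though the pattern is less regular than for IE or radius.
Neither a single period nor a single group — weigh both effects.
Rb > Ba: the two effects oppose for this pair; the down-group effect wins (47 vs 14 kJ/mol).
Ge > Rb: both effects reinforce here, so Ge is clearly the higher of the two.
S > Ge: relative to Ge, both the across-period and down-group shifts push S's electron affinity up.
Approximate values (kJ/mol): S 200, Ge 119, Rb 47, Ba 14.
So from highest to lowest: S > Ge > Rb > Ba.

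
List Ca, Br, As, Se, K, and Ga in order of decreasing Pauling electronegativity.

Atoms toward the upper right of the periodic table pull bonding electrons most strongly.
All lie in period 4, so electronegativity increases left to right.
So from highest to lowest: Br > Se > As > Ga > Ca > K.

Br, Se, As, Ga, Ca, K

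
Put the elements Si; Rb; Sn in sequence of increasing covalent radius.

Si < Sn < Rb

Radius decreases left→right (rising Z_eff, same n) and increases top→bottom (higher n).
These span different periods and groups, so the two trends combine.
Sn > Si: they share group 14; the group trend gives Sn the larger value.
Rb > Sn: Rb lies to the left of Sn in period 5, so the across-period effect alone puts Rb larger.
Approximate values (pm): Si 116, Rb 210, Sn 140.
So from smallest to largest: Si < Sn < Rb.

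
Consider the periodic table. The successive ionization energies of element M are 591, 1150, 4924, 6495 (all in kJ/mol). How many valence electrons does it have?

2

Look for the largest jump between consecutive ionization energies: IE3/IE2 ≈ 4.3, far larger than any earlier ratio.
That jump marks the point where a core electron is being removed. So the atom has 2 valence electrons.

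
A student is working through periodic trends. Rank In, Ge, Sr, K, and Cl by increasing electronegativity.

K, Sr, In, Ge, Cl

Cl is in period 3, group 17; K is in period 4, group 1; Ge is in period 4, group 14; Sr is in period 5, group 2; In is in period 5, group 13.
Electronegativity increases across a period and decreases down a group, tracking effective nuclear charge and atomic size.
These span different periods and groups, so the two trends combine.
Sr > K: the two effects oppose for this pair; the across-period effect wins (0.95 vs 0.82).
In > Sr: In lies to the right of Sr in period 5, so the across-period effect alone puts In higher.
Ge > In: both effects reinforce here, so Ge is clearly the higher of the two.
Cl > Ge: relative to Ge, both the across-period and down-group shifts push Cl's electronegativity up.
For reference (Pauling): Cl 3.16, K 0.82, Ge 2.01, Sr 0.95, In 1.78.
So from lowest to highest: K < Sr < In < Ge < Cl.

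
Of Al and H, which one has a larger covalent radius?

Moving right in a period, electrons are added to the same shell under a stronger nuclear pull, so atoms get smaller; moving down, a new shell is opened and atoms get larger.
These span different periods and groups, so the two trends combine.
Al > H: period and group pull opposite ways; the down-group shift dominates (126 vs 32 pm).
For reference (pm): H 32, Al 126.
So Al has the larger covalent radius (Al > H).

Al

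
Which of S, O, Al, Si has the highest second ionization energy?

O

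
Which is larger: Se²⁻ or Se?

Se²⁻

Forming Se²⁻ adds 2 electrons to Se. More electron–electron repulsion in the same shell, with unchanged nuclear charge, lets the cloud expand.
An anion is larger than its parent atom: Se²⁻ > Se.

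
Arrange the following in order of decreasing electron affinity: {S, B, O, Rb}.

B is in period 2, group 13; O is in period 2, group 16; S is in period 3, group 16; Rb is in period 5, group 1.
Electron affinity generally becomes more exothermic across a period toward the halogens and less exothermic down a group.
Neither a single period nor a single group — weigh both effects.
Rb > B: this pair runs against the simple trend — see the exception note.
O > Rb: relative to Rb, both the across-period and down-group shifts push O's electron affinity up.
S > O: this pair runs against the simple trend — see the exception note.
Note the exception: Rb has a higher electron affinity than B, contrary to the simple trend — B's ns²np¹ configuration gives only a small electron affinity — the sparsely filled np subshell binds an added electron weakly.
Note the exception: S has a higher electron affinity than O, contrary to the simple trend — the compact 2p subshell of O repels the added electron more than S's larger 3p does.
Tabulated electron affinity (kJ/mol): B 27, O 141, S 200, Rb 47.
So from highest to lowest: S > O > Rb > B.

S, O, Rb, B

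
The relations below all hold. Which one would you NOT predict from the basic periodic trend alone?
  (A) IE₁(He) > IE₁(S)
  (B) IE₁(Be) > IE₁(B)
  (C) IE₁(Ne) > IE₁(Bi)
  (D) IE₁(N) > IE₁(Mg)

(B)

The general trend: IE₁ increases across a period and decreases down a group.
(A) He (period 1, group 18) vs S (period 3, group 16): the stated order agrees with the simple trend.
(B) Be (period 2, group 2) vs B (period 2, group 13): the stated order contradicts the simple trend.
(C) Ne (period 2, group 18) vs Bi (period 6, group 15): the stated order agrees with the simple trend.
(D) N (period 2, group 15) vs Mg (period 3, group 2): the stated order agrees with the simple trend.
The exception is (B): removing B's lone 2p electron is easier than breaking Be's filled 2s².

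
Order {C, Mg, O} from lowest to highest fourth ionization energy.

After 3 electrons have been removed, what remains? C³⁺ still has 1 valence electron; Mg³⁺ is already 1 electron into the core; O³⁺ still has 3 valence electrons.
Breaking into a closed-shell core is much more expensive than removing a leftover valence electron — Mg has the largest IE_4 here.
Valence configurations: C³⁺ [He]2s¹, O³⁺ [He]2s²2p¹.
Tabulated IE_4 (kJ/mol): C 6223, Mg 10543, O 7469.
Hence IE_4: C < O < Mg.

C < O < Mg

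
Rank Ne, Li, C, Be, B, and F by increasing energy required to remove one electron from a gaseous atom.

Li is in period 2, group 1; Be is in period 2, group 2; B is in period 2, group 13; C is in period 2, group 14; F is in period 2, group 17; Ne is in period 2, group 18.
Across a period the outer electron is held more tightly (higher IE₁); down a group it sits in a higher shell, more shielded, and comes off more easily.
All lie in period 2; the across-period trend (first ionization energy increases left to right) applies, with the exception below.
Note the exception: Be has a higher first ionization energy than B, contrary to the simple trend — removing B's lone 2p electron is easier than breaking Be's filled 2s².
Tabulated first ionization energy (kJ/mol): Li 520, Be 900, B 801, C 1086, F 1681, Ne 2081.
So from lowest to highest: Li < B < Be < C < F < Ne.

Li, B, Be, C, F, Ne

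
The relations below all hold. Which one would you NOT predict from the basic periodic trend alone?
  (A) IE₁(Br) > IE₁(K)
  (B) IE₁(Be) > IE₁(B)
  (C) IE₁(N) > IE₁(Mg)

(B)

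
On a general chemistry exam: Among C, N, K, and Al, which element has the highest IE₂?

K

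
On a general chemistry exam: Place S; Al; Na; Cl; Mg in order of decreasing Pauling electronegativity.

Cl, S, Al, Mg, Na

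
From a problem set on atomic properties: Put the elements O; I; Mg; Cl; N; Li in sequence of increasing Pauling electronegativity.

Li < Mg < I < N < Cl < O

Li is in period 2, group 1; N is in period 2, group 15; O is in period 2, group 16; Mg is in period 3, group 2; Cl is in period 3, group 17; I is in period 5, group 17.
Smaller atoms with higher effective nuclear charge are more electronegative.
These span different periods and groups, so the two trends combine.
Mg > Li: the two effects oppose for this pair; the across-period effect wins (1.31 vs 0.98).
I > Mg: the two effects oppose for this pair; the across-period effect wins (2.66 vs 1.31).
N > I: the two effects oppose for this pair; the down-group effect wins (3.04 vs 2.66).
Cl > N: period and group pull opposite ways; the across-period shift dominates (3.16 vs 3.04).
O > Cl: the two effects oppose for this pair; the down-group effect wins (3.44 vs 3.16).
Tabulated electronegativity (Pauling): Li 0.98, N 3.04, O 3.44, Mg 1.31, Cl 3.16, I 2.66.
So from lowest to highest: Li < Mg < I < N < Cl < O.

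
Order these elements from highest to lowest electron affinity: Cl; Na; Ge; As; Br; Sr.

Na is in period 3, group 1; Cl is in period 3, group 17; Ge is in period 4, group 14; As is in period 4, group 15; Br is in period 4, group 17; Sr is in period 5, group 2.
Atoms with high Z_eff and room in the valence shell (especially the halogens) have the most exothermic electron affinities.
These span different periods and groups, so the two trends combine.
Na > Sr: the two effects oppose for this pair; the down-group effect wins (53 vs 5 kJ/mol).
As > Na: period and group pull opposite ways; the across-period shift dominates (78 vs 53 kJ/mol).
Ge > As: this pair runs against the simple trend — see the exception note.
Br > Ge: Br lies to the right of Ge in period 4, so the across-period effect alone puts Br higher.
Cl > Br: they share group 17; the group trend gives Cl the larger value.
Note the exception: Ge has a higher electron affinity than As, contrary to the simple trend — adding an electron to As's half-filled 4p³ is unfavourable, so Ge (4p²) has the more exothermic EA.
Tabulated electron affinity (kJ/mol): Na 53, Cl 349, Ge 119, As 78, Br 325, Sr 5.
So from highest to lowest: Cl > Br > Ge > As > Na > Sr.

Cl > Br > Ge > As > Na > Sr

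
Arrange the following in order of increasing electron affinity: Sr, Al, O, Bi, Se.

Sr < Al < Bi < O < Se

O is in period 2, group 16; Al is in period 3, group 13; Se is in period 4, group 16; Sr is in period 5, group 2; Bi is in period 6, group 15.
Electron affinity generally becomes more exothermic across a period toward the halogens and less exothermic down a group.
Here both period and group differ, so the two effects have to be weighed against each other.
Al > Sr: both effects reinforce here, so Al is clearly the higher of the two.
Bi > Al: the two effects oppose for this pair; the across-period effect wins (91 vs 42 kJ/mol).
O > Bi: relative to Bi, both the across-period and down-group shifts push O's electron affinity up.
Se > O: this pair runs against the simple trend — see the exception note.
Note the exception: Se has a higher electron affinity than O, contrary to the simple trend — O's compact 2p subshell gives strong electron–electron repulsion on the added electron.
Tabulated electron affinity (kJ/mol): O 141, Al 42, Se 195, Sr 5, Bi 91.
So from lowest to highest: Sr < Al < Bi < O < Se.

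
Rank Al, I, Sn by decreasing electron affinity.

I, Sn, Al

Al is in period 3, group 13; Sn is in period 5, group 14; I is in period 5, group 17.
EA tends to increase across a period and decrease down a group, though the pattern is less regular than for IE or radius.
Neither a single period nor a single group — weigh both effects.
Sn > Al: period and group pull opposite ways; the across-period shift dominates (107 vs 42 kJ/mol).
I > Sn: both are in period 5; the period trend gives I the larger value.
Tabulated electron affinity (kJ/mol): Al 42, Sn 107, I 295.
So from highest to lowest: I > Sn > Al.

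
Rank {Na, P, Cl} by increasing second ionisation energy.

Consider each +1 ion: Na⁺ is the bare [Ne] core; P⁺ still has 4 valence electrons; Cl⁺ still has 6 valence electrons.
Breaking into a closed-shell core is much more expensive than removing a leftover valence electron — Na has the largest IE_2 here.
Valence configurations: P⁺ [Ne]3s²3p², Cl⁺ [Ne]3s²3p⁴.
Tabulated IE_2 (kJ/mol): Na 4562, P 1907, Cl 2298.
Overall IE_2 order: P < Cl < Na.

P, Cl, Na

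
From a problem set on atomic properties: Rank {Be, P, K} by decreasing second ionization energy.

K, P, Be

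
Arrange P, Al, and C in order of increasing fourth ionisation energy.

The fourth ionization energy removes an electron from the +3 ion. For each element: P³⁺ still has 2 valence electrons; Al³⁺ is the bare [Ne] core; C³⁺ still has 1 valence electron.
Pulling an electron out of a noble-gas core costs far more than removing a remaining valence electron, so Al sits at the high end of IE_4.
Valence configurations: P³⁺ [Ne]3s², C³⁺ [He]2s¹.
Approximate IE_4 values (kJ/mol): P 4964, Al 11577, C 6223.
Hence IE_4: P < C < Al.

P, C, Al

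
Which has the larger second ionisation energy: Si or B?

B

Consider each +1 ion: Si⁺ still has 3 valence electrons; B⁺ still has 2 valence electrons.
All are still removing valence electrons, so compare the +1 ions as you would atoms: IE_2 generally rises across a period (higher Z_eff) and falls down a group (larger shell), subject to the usual subshell exceptions.
Valence configurations: Si⁺ [Ne]3s²3p¹, B⁺ [He]2s².
Approximate IE_2 values (kJ/mol): Si 1577, B 2427.
Putting it together, IE_2: Si < B.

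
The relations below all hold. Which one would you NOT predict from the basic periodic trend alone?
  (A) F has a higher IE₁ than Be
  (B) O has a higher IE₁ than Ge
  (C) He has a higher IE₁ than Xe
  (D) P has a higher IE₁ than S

(D)

The general trend: IE₁ increases across a period and decreases down a group.
(A) F (period 2, group 17) vs Be (period 2, group 2): the stated order agrees with the simple trend.
(B) O (period 2, group 16) vs Ge (period 4, group 14): the stated order agrees with the simple trend.
(C) He (period 1, group 18) vs Xe (period 5, group 18): the stated order agrees with the simple trend.
(D) P (period 3, group 15) vs S (period 3, group 16): the stated order contradicts the simple trend.
The exception is (D): S (3p⁴) ionizes more easily than half-filled P (3p³) because the paired 3p electron in S is pushed out by e⁻–e⁻ repulsion.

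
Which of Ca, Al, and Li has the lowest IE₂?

Ca

Consider each +1 ion: Ca⁺ still has 1 valence electron; Al⁺ still has 2 valence electrons; Li⁺ is the bare [He] core.
Breaking into a closed-shell core is much more expensive than removing a leftover valence electron — Li has the largest IE_2 here.
Valence configurations: Ca⁺ [Ar]4s¹, Al⁺ [Ne]3s².
Tabulated IE_2 (kJ/mol): Ca 1145, Al 1817, Li 7298.
Overall IE_2 order: Ca < Al < Li.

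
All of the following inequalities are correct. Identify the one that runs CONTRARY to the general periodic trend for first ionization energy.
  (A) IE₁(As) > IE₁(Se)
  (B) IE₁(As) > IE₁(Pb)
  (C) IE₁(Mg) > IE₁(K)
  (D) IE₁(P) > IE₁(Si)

(A)

The general trend: first ionization energy increases across a period and decreases down a group.
(A) As (period 4, group 15) vs Se (period 4, group 16): the stated order contradicts the simple trend.
(B) As (period 4, group 15) vs Pb (period 6, group 14): the stated order agrees with the simple trend.
(C) Mg (period 3, group 2) vs K (period 4, group 1): the stated order agrees with the simple trend.
(D) P (period 3, group 15) vs Si (period 3, group 14): the stated order agrees with the simple trend.
The exception is (A): Se (4p⁴) ionizes more easily than half-filled As (4p³).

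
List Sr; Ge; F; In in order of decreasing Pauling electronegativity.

F, Ge, In, Sr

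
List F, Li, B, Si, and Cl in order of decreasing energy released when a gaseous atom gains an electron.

Cl, F, Si, Li, B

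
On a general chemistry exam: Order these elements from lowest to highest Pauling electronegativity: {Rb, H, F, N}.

Rb < H < N < F

Electronegativity increases across a period and decreases down a group, tracking effective nuclear charge and atomic size.
Here both period and group differ, so the two effects have to be weighed against each other.
H > Rb: H sits above Rb in group 1, so the down-group effect alone puts H higher.
N > H: the two effects oppose for this pair; the across-period effect wins (3.04 vs 2.20).
F > N: both are in period 2; the period trend gives F the larger value.
Approximate values (Pauling): H 2.20, N 3.04, F 3.98, Rb 0.82.
So from lowest to highest: Rb < H < N < F.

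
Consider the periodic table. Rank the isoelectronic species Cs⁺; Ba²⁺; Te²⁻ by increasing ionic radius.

All of these have 54 electrons, so size is governed by nuclear charge alone: the more protons, the stronger the pull on the same electron cloud, and the smaller the ion.
Nuclear charges: Ba²⁺ (Z=56), Cs⁺ (Z=55), Te²⁻ (Z=52).
Smallest to largest: Ba²⁺ < Cs⁺ < Te²⁻.

Ba²⁺ < Cs⁺ < Te²⁻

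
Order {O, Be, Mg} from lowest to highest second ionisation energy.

IE_2 is the cost of taking one more electron from the +1 cation: O⁺ still has 5 valence electrons; Be⁺ still has 1 valence electron; Mg⁺ still has 1 valence electron.
All are still removing valence electrons, so compare the +1 ions as you would atoms: IE_2 generally rises across a period (higher Z_eff) and falls down a group (larger shell), subject to the usual subshell exceptions.
Valence configurations: O⁺ [He]2s²2p³, Be⁺ [He]2s¹, Mg⁺ [Ne]3s¹.
The numbers (kJ/mol): O 3388, Be 1757, Mg 1451.
Overall IE_2 order: Mg < Be < O.

Mg < Be < O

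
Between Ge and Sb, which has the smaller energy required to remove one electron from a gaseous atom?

Ge is in period 4, group 14; Sb is in period 5, group 15.
First ionization energy rises across a period (greater Z_eff holds electrons more tightly) and falls down a group (valence electrons are farther from the nucleus).
A diagonal step moves right (one effect) and down (the opposite effect) at once.
Sb > Ge: the two effects oppose for this pair; the across-period effect wins (831 vs 762 kJ/mol).
Tabulated first ionization energy (kJ/mol): Ge 762, Sb 831.
So Ge has the smaller energy required to remove one electron from a gaseous atom (Ge < Sb).

Ge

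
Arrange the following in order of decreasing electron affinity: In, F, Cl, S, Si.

F is in period 2, group 17; Si is in period 3, group 14; S is in period 3, group 16; Cl is in period 3, group 17; In is in period 5, group 13.
Electron affinity generally becomes more exothermic across a period toward the halogens and less exothermic down a group.
These span different periods and groups, so the two trends combine.
Si > In: relative to In, both the across-period and down-group shifts push Si's electron affinity up.
S > Si: S lies to the right of Si in period 3, so the across-period effect alone puts S higher.
F > S: both effects reinforce here, so F is clearly the higher of the two.
Cl > F: this pair runs against the simple trend — see the exception note.
Note the exception: Cl has a higher electron affinity than F, contrary to the simple trend — F's small 2p subshell makes the incoming electron feel strong e⁻–e⁻ repulsion, so Cl actually releases more energy on gaining an electron.
For reference (kJ/mol): F 328, Si 134, S 200, Cl 349, In 29.
So from highest to lowest: Cl > F > S > Si > In.

Cl > F > S > Si > In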